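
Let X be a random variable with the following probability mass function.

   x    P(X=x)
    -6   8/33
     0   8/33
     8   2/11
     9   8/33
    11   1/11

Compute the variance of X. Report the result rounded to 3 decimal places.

E[X] = (8/33)·(-6) + (8/33)·0 + (2/11)·8 + (8/33)·9 + (1/11)·11 = 35/11
E[X²] = (8/33)·36 + (8/33)·0 + (2/11)·64 + (8/33)·81 + (1/11)·121 = 51
Var(X) = 51 − (35/11)² = 4946/121 ≈ 40.876

40.876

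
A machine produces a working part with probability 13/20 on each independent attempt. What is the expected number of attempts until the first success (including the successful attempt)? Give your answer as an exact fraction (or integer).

20/13

For a geometric distribution, E[trials] = 1/p = 1/(13/20) = 20/13.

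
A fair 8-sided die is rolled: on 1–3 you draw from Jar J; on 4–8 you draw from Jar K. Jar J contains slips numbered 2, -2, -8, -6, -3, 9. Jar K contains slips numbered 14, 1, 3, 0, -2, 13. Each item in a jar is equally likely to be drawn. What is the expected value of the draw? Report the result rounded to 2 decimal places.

2.52

E[X | Jar J] = (2 − 2 − 8 − 6 − 3 + 9)/6 = -4/3
E[X | Jar K] = (14 + 1 + 3 + 0 − 2 + 13)/6 = 29/6
E[X] = (3/8)·(-4/3) + (5/8)·29/6 = 121/48 ≈ 2.52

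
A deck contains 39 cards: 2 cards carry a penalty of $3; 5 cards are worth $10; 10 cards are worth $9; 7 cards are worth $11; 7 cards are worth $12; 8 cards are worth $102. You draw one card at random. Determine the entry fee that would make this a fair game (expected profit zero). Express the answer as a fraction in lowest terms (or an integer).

E[payout] = (2/39)·(-3) + (5/39)·10 + (10/39)·9 + (7/39)·11 + (7/39)·12 + (8/39)·102 = 1111/39
Fair fee = E[payout] = 1111/39

1111/39 dollars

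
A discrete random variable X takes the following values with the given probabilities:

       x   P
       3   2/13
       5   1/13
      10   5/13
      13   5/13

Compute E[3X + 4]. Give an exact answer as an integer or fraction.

E[3x+4] = (2/13)·13 + (1/13)·19 + (5/13)·34 + (5/13)·43
     = 430/13

430/13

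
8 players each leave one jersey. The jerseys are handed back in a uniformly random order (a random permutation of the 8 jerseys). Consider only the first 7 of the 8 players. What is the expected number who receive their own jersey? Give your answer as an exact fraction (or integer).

Let Xᵢ = 1 if person i gets their own jersey. For each i, P(Xᵢ=1) = 1/8.
By linearity of expectation, E[X₁+…+X_7] = 7·(1/8) = 7/8.

7/8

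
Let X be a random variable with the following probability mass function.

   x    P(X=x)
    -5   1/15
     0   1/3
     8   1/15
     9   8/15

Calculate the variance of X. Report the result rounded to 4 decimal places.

E[X] = (1/15)·(-5) + (1/3)·0 + (1/15)·8 + (8/15)·9 = 5
E[X²] = (1/15)·25 + (1/3)·0 + (1/15)·64 + (8/15)·81 = 737/15
Var(X) = 737/15 − (5)² = 362/15 ≈ 24.1333

24.1333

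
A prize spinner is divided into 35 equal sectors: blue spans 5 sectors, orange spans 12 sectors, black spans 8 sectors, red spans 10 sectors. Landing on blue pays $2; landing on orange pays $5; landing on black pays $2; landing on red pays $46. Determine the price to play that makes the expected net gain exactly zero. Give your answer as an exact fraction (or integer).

78/5 dollars

E[payout] = (5/35)·2 + (12/35)·5 + (8/35)·2 + (10/35)·46 = 78/5
Fair fee = E[payout] = 78/5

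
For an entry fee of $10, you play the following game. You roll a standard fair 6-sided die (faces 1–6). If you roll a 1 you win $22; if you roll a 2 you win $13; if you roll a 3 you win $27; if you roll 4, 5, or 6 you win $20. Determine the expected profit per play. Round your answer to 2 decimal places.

$10.33

E[payout] = (1/6)·13 + (1/2)·20 + (1/6)·22 + (1/6)·27 = 61/3
Expected profit = 61/3 − 10 = 31/3 ≈ $10.33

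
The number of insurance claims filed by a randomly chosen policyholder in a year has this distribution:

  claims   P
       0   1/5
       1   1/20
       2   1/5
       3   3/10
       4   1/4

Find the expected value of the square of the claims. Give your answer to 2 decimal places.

7.55

E[X²] = (1/5)·0 + (1/20)·1 + (1/5)·4 + (3/10)·9 + (1/4)·16
     = 151/20 ≈ 7.55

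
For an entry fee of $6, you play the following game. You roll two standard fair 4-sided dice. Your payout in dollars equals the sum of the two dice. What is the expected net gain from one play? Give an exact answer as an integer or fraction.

Distribution of the sum of the two dice: 2 w.p. 1/16, 3 w.p. 1/8, 4 w.p. 3/16, 5 w.p. 1/4, 6 w.p. 3/16, 7 w.p. 1/8, …
E[payout] = (1/16)·2 + (1/8)·3 + (3/16)·4 + (1/4)·5 + (3/16)·6 + (1/8)·7 + (1/16)·8 = 5
Expected profit = 5 − 6 = -1

-$1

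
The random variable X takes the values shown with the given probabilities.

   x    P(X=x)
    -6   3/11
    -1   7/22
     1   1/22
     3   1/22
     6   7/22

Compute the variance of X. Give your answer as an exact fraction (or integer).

10661/484

E[X] = (3/11)·(-6) + (7/22)·(-1) + (1/22)·1 + (1/22)·3 + (7/22)·6 = 3/22
E[X²] = (3/11)·36 + (7/22)·1 + (1/22)·1 + (1/22)·9 + (7/22)·36 = 485/22
Var(X) = 485/22 − (3/22)² = 10661/484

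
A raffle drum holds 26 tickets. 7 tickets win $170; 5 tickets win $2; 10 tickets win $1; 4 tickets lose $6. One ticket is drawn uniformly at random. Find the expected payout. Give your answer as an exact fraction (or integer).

593/13 dollars

E[payout] = (7/26)·170 + (5/26)·2 + (10/26)·1 + (4/26)·(-6) = 593/13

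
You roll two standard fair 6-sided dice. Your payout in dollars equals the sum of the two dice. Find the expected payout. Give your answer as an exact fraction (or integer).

$7

Distribution of the sum of the two dice: 2 w.p. 1/36, 3 w.p. 1/18, 4 w.p. 1/12, 5 w.p. 1/9, 6 w.p. 5/36, 7 w.p. 1/6, …
E[payout] = (1/36)·2 + (1/18)·3 + (1/12)·4 + (1/9)·5 + (5/36)·6 + (1/6)·7 + (5/36)·8 + (1/9)·9 + (1/12)·10 + (1/18)·11 + (1/36)·12 = 7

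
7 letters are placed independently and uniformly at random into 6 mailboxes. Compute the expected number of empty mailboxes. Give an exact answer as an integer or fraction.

78125/46656

Let Xⱼ=1 if mailbox j is empty. P(Xⱼ=1) = ((6-1)/6)^7 = 78125/279936.
By linearity, E[#empty] = 6·78125/279936 = 78125/46656.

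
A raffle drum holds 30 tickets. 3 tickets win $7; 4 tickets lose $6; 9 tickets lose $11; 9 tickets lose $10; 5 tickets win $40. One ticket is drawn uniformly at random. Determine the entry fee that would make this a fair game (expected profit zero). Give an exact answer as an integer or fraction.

4/15 dollars

E[payout] = (3/30)·7 + (4/30)·(-6) + (9/30)·(-11) + (9/30)·(-10) + (5/30)·40 = 4/15
Fair fee = E[payout] = 4/15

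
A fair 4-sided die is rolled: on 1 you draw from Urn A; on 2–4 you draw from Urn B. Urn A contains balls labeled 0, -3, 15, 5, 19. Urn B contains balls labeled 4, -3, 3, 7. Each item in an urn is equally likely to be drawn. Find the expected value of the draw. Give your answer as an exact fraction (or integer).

E[X | Urn A] = (0 − 3 + 15 + 5 + 19)/5 = 36/5
E[X | Urn B] = (4 − 3 + 3 + 7)/4 = 11/4
E[X] = (1/4)·36/5 + (3/4)·11/4 = 309/80

309/80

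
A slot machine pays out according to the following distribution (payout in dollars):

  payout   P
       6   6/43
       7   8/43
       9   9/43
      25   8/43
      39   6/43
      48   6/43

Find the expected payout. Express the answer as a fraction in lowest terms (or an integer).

E[X] = (6/43)·6 + (8/43)·7 + (9/43)·9 + (8/43)·25 + (6/43)·39 + (6/43)·48
     = 895/43

895/43 dollars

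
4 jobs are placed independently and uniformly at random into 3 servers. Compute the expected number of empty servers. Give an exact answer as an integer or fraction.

16/27

Let Xⱼ=1 if server j is empty. P(Xⱼ=1) = ((3-1)/3)^4 = 16/81.
By linearity, E[#empty] = 3·16/81 = 16/27.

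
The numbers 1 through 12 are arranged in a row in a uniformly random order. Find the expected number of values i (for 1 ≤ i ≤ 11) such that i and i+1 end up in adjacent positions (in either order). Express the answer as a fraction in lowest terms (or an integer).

11/6

For each i ∈ {1,…,11}, let Xᵢ = 1 if i and i+1 are adjacent. P(Xᵢ=1) = 2·(12−1)!/12! = 2/12.
By linearity, E[ΣXᵢ] = (11)·(2/12) = 11/6.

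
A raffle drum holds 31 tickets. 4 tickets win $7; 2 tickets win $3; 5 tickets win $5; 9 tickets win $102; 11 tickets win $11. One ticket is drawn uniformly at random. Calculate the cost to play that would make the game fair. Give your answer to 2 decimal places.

$35.42

E[payout] = (4/31)·7 + (2/31)·3 + (5/31)·5 + (9/31)·102 + (11/31)·11 = 1098/31
Fair fee = E[payout] = 1098/31 ≈ $35.42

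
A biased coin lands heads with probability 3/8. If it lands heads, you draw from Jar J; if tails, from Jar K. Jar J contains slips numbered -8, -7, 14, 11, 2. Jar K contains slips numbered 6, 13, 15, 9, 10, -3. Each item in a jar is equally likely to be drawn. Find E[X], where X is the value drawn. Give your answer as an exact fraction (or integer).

E[X | Jar J] = (-8 − 7 + 14 + 11 + 2)/5 = 12/5
E[X | Jar K] = (6 + 13 + 15 + 9 + 10 − 3)/6 = 25/3
E[X] = (3/8)·12/5 + (5/8)·25/3 = 733/120

733/120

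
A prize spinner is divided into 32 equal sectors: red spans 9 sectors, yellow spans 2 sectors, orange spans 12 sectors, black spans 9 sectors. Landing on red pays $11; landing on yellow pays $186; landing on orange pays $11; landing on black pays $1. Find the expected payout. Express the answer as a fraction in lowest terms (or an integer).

E[payout] = (9/32)·11 + (2/32)·186 + (12/32)·11 + (9/32)·1 = 153/8

153/8 dollars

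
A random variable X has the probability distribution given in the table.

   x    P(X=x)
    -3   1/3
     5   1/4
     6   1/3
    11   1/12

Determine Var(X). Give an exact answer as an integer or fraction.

767/36

E[X] = (1/3)·(-3) + (1/4)·5 + (1/3)·6 + (1/12)·11 = 19/6
E[X²] = (1/3)·9 + (1/4)·25 + (1/3)·36 + (1/12)·121 = 94/3
Var(X) = 94/3 − (19/6)² = 767/36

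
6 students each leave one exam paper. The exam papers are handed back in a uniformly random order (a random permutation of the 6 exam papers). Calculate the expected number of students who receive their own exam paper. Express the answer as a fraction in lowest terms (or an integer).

Let Xᵢ = 1 if person i gets their own exam paper. For each i, P(Xᵢ=1) = 1/6.
By linearity of expectation, E[X₁+…+X_6] = 6·(1/6) = 1.

1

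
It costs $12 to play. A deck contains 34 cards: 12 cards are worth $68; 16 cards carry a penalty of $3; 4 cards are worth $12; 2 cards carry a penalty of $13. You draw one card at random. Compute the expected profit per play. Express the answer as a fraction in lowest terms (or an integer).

191/17 dollars

E[payout] = (12/34)·68 + (16/34)·(-3) + (4/34)·12 + (2/34)·(-13) = 395/17
Expected profit = 395/17 − 12 = 191/17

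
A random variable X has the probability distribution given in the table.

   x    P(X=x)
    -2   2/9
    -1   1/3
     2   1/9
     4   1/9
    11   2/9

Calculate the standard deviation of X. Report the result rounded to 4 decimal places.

E[X] = 7/3, E[X²] = 91/3
Var(X) = E[X²] − (E[X])² = 91/3 − 49/9 = 224/9
SD(X) = √(224/9) ≈ 4.9889

4.9889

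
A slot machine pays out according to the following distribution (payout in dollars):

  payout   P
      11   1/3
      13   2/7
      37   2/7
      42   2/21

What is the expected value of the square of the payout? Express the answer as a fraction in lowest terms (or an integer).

E[X²] = (1/3)·121 + (2/7)·169 + (2/7)·1369 + (2/21)·1764
     = 13603/21

13603/21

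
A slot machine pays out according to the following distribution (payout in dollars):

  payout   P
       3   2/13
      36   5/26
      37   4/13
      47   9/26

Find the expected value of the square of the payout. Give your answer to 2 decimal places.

1436.50

E[X²] = (2/13)·9 + (5/26)·1296 + (4/13)·1369 + (9/26)·2209
     = 2873/2 ≈ 1436.50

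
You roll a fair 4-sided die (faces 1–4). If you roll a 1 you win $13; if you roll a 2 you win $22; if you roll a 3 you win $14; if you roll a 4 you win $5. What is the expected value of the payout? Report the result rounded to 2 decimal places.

E[payout] = (1/4)·5 + (1/4)·13 + (1/4)·14 + (1/4)·22 = 27/2
≈ $13.50

$13.50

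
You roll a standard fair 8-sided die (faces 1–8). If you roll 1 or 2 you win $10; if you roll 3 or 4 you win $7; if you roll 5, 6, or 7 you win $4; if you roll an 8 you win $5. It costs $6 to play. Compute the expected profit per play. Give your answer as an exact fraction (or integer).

E[payout] = (3/8)·4 + (1/8)·5 + (1/4)·7 + (1/4)·10 = 51/8
Expected profit = 51/8 − 6 = 3/8

3/8 dollars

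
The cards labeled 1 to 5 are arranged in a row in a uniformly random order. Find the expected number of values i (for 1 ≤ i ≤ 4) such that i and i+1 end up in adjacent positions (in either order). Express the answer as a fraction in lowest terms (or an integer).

8/5

For each i ∈ {1,…,4}, let Xᵢ = 1 if i and i+1 are adjacent. P(Xᵢ=1) = 2·(5−1)!/5! = 2/5.
By linearity, E[ΣXᵢ] = (4)·(2/5) = 8/5.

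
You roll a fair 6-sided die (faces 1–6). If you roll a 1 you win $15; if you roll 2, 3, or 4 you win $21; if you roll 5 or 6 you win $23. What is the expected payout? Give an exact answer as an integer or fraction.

62/3 dollars

E[payout] = (1/6)·15 + (1/2)·21 + (1/3)·23 = 62/3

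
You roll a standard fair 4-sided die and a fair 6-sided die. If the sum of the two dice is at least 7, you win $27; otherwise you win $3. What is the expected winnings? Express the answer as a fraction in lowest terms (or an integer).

$13

E[payout] = (7/12)·3 + (5/12)·27 = 13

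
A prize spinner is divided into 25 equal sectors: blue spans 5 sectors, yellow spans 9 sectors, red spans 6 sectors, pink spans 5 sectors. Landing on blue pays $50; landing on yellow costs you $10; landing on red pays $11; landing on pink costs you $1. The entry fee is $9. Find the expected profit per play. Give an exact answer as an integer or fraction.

-4/25 dollars

E[payout] = (5/25)·50 + (9/25)·(-10) + (6/25)·11 + (5/25)·(-1) = 221/25
Expected profit = 221/25 − 9 = -4/25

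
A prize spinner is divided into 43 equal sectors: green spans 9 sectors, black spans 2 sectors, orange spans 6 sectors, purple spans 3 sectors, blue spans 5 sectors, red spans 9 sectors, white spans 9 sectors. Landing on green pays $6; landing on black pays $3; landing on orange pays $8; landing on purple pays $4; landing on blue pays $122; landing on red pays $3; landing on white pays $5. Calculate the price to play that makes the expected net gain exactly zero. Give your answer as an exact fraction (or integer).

802/43 dollars

E[payout] = (9/43)·6 + (2/43)·3 + (6/43)·8 + (3/43)·4 + (5/43)·122 + (9/43)·3 + (9/43)·5 = 802/43
Fair fee = E[payout] = 802/43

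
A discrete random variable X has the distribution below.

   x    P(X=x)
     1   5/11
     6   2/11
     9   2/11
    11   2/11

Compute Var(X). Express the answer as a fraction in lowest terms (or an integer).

2042/121

E[X] = (5/11)·1 + (2/11)·6 + (2/11)·9 + (2/11)·11 = 57/11
E[X²] = (5/11)·1 + (2/11)·36 + (2/11)·81 + (2/11)·121 = 481/11
Var(X) = 481/11 − (57/11)² = 2042/121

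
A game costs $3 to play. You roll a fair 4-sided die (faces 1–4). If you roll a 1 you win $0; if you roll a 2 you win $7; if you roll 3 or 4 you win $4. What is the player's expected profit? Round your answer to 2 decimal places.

$0.75

E[payout] = (1/4)·0 + (1/2)·4 + (1/4)·7 = 15/4
Expected profit = 15/4 − 3 = 3/4 ≈ $0.75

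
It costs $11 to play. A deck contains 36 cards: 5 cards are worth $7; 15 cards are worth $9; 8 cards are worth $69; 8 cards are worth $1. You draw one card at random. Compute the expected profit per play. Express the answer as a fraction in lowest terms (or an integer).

E[payout] = (5/36)·7 + (15/36)·9 + (8/36)·69 + (8/36)·1 = 365/18
Expected profit = 365/18 − 11 = 167/18

167/18 dollars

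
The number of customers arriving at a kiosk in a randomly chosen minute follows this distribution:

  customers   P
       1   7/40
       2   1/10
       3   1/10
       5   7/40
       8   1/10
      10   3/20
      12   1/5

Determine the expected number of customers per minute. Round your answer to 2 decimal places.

6.25

E[X] = (7/40)·1 + (1/10)·2 + (1/10)·3 + (7/40)·5 + (1/10)·8 + (3/20)·10 + (1/5)·12
     = 25/4 ≈ 6.25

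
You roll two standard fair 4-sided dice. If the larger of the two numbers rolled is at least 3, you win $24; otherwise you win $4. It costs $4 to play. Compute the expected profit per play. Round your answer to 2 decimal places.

E[payout] = (1/4)·4 + (3/4)·24 = 19
Expected profit = 19 − 4 = 15 ≈ $15.00

$15.00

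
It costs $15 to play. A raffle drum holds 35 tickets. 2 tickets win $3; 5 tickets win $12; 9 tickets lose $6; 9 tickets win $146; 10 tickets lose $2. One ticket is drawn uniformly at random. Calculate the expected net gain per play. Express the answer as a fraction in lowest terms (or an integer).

781/35 dollars

E[payout] = (2/35)·3 + (5/35)·12 + (9/35)·(-6) + (9/35)·146 + (10/35)·(-2) = 1306/35
Expected profit = 1306/35 − 15 = 781/35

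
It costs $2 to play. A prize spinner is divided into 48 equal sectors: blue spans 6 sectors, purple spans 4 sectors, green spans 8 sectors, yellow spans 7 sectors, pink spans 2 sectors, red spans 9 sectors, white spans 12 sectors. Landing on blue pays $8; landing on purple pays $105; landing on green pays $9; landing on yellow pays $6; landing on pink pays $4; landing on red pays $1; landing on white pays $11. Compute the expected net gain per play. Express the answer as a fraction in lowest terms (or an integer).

635/48 dollars

E[payout] = (6/48)·8 + (4/48)·105 + (8/48)·9 + (7/48)·6 + (2/48)·4 + (9/48)·1 + (12/48)·11 = 731/48
Expected profit = 731/48 − 2 = 635/48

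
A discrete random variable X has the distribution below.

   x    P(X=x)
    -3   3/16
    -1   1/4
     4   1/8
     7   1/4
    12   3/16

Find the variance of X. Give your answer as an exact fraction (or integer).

E[X] = (3/16)·(-3) + (1/4)·(-1) + (1/8)·4 + (1/4)·7 + (3/16)·12 = 59/16
E[X²] = (3/16)·9 + (1/4)·1 + (1/8)·16 + (1/4)·49 + (3/16)·144 = 691/16
Var(X) = 691/16 − (59/16)² = 7575/256

7575/256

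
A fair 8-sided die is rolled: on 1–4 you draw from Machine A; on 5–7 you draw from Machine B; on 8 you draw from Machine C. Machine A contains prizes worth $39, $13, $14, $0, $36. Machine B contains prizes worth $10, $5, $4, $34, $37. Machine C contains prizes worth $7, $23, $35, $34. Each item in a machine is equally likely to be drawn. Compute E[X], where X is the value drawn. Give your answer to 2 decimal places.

E[X | Machine A] = (39 + 13 + 14 + 0 + 36)/5 = 102/5
E[X | Machine B] = (10 + 5 + 4 + 34 + 37)/5 = 18
E[X | Machine C] = (7 + 23 + 35 + 34)/4 = 99/4
E[X] = (1/2)·102/5 + (3/8)·18 + (1/8)·99/4 = 3207/160 ≈ 20.04

$20.04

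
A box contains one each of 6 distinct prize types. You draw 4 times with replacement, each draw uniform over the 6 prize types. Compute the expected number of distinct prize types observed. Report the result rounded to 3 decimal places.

3.106

Let Xⱼ=1 if type j appears at least once. P(Xⱼ=1) = 1 − ((6−1)/6)^4 = 671/1296.
E[#distinct] = 6·671/1296 = 671/216.
≈ 3.106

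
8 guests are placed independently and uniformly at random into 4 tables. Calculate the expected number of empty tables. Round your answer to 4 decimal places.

Let Xⱼ=1 if table j is empty. P(Xⱼ=1) = ((4-1)/4)^8 = 6561/65536.
By linearity, E[#empty] = 4·6561/65536 = 6561/16384.
≈ 0.4005

0.4005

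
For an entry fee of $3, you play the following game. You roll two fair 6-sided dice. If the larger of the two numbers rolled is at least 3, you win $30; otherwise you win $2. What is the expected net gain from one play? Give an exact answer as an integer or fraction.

215/9 dollars

E[payout] = (1/9)·2 + (8/9)·30 = 242/9
Expected profit = 242/9 − 3 = 215/9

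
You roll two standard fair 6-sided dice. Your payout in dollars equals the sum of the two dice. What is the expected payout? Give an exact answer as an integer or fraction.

Distribution of the sum of the two dice: 2 w.p. 1/36, 3 w.p. 1/18, 4 w.p. 1/12, 5 w.p. 1/9, 6 w.p. 5/36, 7 w.p. 1/6, …
E[payout] = (1/36)·2 + (1/18)·3 + (1/12)·4 + (1/9)·5 + (5/36)·6 + (1/6)·7 + (5/36)·8 + (1/9)·9 + (1/12)·10 + (1/18)·11 + (1/36)·12 = 7

$7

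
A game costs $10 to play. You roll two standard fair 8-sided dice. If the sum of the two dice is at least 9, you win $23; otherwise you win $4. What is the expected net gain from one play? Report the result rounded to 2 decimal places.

E[payout] = (7/16)·4 + (9/16)·23 = 235/16
Expected profit = 235/16 − 10 = 75/16 ≈ $4.69

$4.69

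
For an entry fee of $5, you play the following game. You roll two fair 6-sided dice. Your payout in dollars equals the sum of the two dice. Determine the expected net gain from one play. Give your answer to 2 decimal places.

Distribution of the sum of the two dice: 2 w.p. 1/36, 3 w.p. 1/18, 4 w.p. 1/12, 5 w.p. 1/9, 6 w.p. 5/36, 7 w.p. 1/6, …
E[payout] = (1/36)·2 + (1/18)·3 + (1/12)·4 + (1/9)·5 + (5/36)·6 + (1/6)·7 + (5/36)·8 + (1/9)·9 + (1/12)·10 + (1/18)·11 + (1/36)·12 = 7
Expected profit = 7 − 5 = 2 ≈ $2.00

$2.00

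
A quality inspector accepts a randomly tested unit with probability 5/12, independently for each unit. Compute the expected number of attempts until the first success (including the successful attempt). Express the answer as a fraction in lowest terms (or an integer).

For a geometric distribution, E[trials] = 1/p = 1/(5/12) = 12/5.

12/5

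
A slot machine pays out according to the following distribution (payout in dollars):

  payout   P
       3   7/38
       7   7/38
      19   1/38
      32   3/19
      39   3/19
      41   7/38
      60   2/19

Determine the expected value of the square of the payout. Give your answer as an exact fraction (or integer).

21102/19

E[X²] = (7/38)·9 + (7/38)·49 + (1/38)·361 + (3/19)·1024 + (3/19)·1521 + (7/38)·1681 + (2/19)·3600
     = 21102/19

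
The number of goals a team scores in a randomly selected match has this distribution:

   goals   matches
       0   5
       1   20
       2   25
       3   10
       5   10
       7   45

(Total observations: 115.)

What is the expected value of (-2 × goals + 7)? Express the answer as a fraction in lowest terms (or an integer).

-25/23

Total = 115, so P(goals=0) = 5/115, etc.
E[-2x+7] = (1/23)·7 + (4/23)·5 + (5/23)·3 + (2/23)·1 + (2/23)·(-3) + (9/23)·(-7)
     = -25/23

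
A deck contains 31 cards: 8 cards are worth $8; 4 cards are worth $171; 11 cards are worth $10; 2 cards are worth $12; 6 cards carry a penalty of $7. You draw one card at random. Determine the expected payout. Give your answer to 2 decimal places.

$27.10

E[payout] = (8/31)·8 + (4/31)·171 + (11/31)·10 + (2/31)·12 + (6/31)·(-7) = 840/31
≈ $27.10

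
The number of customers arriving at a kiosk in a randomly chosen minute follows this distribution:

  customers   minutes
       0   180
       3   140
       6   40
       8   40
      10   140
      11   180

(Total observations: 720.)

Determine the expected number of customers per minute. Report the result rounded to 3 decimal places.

Total = 720, so P(customers=0) = 180/720, etc.
E[X] = (1/4)·0 + (7/36)·3 + (1/18)·6 + (1/18)·8 + (7/36)·10 + (1/4)·11
     = 109/18 ≈ 6.056

6.056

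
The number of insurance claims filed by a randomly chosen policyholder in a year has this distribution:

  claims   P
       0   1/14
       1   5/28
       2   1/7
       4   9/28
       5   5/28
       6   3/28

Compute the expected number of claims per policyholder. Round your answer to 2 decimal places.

3.29

E[X] = (1/14)·0 + (5/28)·1 + (1/7)·2 + (9/28)·4 + (5/28)·5 + (3/28)·6
     = 23/7 ≈ 3.29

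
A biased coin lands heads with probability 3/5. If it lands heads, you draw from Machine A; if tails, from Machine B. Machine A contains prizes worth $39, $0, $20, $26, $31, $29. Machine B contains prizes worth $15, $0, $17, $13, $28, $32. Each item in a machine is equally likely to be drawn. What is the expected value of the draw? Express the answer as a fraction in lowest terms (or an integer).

E[X | Machine A] = (39 + 0 + 20 + 26 + 31 + 29)/6 = 145/6
E[X | Machine B] = (15 + 0 + 17 + 13 + 28 + 32)/6 = 35/2
E[X] = (3/5)·145/6 + (2/5)·35/2 = 43/2

43/2 dollars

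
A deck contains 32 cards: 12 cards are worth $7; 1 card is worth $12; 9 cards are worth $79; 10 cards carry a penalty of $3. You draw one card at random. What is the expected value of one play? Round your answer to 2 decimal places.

$24.28

E[payout] = (12/32)·7 + (1/32)·12 + (9/32)·79 + (10/32)·(-3) = 777/32
≈ $24.28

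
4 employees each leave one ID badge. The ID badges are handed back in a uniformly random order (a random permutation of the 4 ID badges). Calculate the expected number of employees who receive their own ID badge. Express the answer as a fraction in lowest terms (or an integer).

1

Let Xᵢ = 1 if person i gets their own ID badge. For each i, P(Xᵢ=1) = 1/4.
By linearity of expectation, E[X₁+…+X_4] = 4·(1/4) = 1.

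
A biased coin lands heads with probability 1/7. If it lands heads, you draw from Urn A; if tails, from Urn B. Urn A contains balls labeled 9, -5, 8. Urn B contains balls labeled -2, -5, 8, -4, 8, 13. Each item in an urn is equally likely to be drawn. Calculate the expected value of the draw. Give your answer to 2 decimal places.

3.14

E[X | Urn A] = (9 − 5 + 8)/3 = 4
E[X | Urn B] = (-2 − 5 + 8 − 4 + 8 + 13)/6 = 3
E[X] = (1/7)·4 + (6/7)·3 = 22/7 ≈ 3.14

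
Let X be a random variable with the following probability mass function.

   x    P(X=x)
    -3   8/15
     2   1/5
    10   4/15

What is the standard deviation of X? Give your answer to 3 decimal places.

E[X] = 22/15, E[X²] = 484/15
Var(X) = E[X²] − (E[X])² = 484/15 − 484/225 = 6776/225
SD(X) = √(6776/225) ≈ 5.488

5.488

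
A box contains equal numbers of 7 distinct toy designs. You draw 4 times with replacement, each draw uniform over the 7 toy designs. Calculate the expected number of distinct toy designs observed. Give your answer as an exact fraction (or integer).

1105/343

Let Xⱼ=1 if type j appears at least once. P(Xⱼ=1) = 1 − ((7−1)/7)^4 = 1105/2401.
E[#distinct] = 7·1105/2401 = 1105/343.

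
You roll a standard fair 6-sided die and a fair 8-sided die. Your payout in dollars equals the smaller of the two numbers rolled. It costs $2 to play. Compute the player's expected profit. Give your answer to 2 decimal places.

$0.77

Distribution of the smaller of the two numbers rolled: 1 w.p. 13/48, 2 w.p. 11/48, 3 w.p. 3/16, 4 w.p. 7/48, 5 w.p. 5/48, 6 w.p. 1/16
E[payout] = (13/48)·1 + (11/48)·2 + (3/16)·3 + (7/48)·4 + (5/48)·5 + (1/16)·6 = 133/48
Expected profit = 133/48 − 2 = 37/48 ≈ $0.77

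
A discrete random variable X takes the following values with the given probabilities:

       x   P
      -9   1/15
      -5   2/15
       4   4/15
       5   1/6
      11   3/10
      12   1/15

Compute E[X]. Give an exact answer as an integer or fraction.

71/15

E[X] = (1/15)·(-9) + (2/15)·(-5) + (4/15)·4 + (1/6)·5 + (3/10)·11 + (1/15)·12
     = 71/15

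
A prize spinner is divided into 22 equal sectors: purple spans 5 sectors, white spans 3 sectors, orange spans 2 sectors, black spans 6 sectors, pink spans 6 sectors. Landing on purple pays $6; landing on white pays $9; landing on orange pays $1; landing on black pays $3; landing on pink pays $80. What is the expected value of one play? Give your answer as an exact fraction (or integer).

E[payout] = (5/22)·6 + (3/22)·9 + (2/22)·1 + (6/22)·3 + (6/22)·80 = 557/22

557/22 dollars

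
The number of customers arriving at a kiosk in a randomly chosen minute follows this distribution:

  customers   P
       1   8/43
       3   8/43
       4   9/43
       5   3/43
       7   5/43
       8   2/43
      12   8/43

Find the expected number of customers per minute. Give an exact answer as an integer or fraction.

230/43

E[X] = (8/43)·1 + (8/43)·3 + (9/43)·4 + (3/43)·5 + (5/43)·7 + (2/43)·8 + (8/43)·12
     = 230/43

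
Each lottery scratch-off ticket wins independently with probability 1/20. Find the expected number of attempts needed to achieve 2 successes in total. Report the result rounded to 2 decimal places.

By linearity (sum of 2 independent geometric waits), E[trials] = 2/p = 2/(1/20) = 40.
≈ 40.00

40.00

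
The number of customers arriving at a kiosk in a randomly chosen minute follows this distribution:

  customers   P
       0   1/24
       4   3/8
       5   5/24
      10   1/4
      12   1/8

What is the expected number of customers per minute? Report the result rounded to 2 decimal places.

6.54

E[X] = (1/24)·0 + (3/8)·4 + (5/24)·5 + (1/4)·10 + (1/8)·12
     = 157/24 ≈ 6.54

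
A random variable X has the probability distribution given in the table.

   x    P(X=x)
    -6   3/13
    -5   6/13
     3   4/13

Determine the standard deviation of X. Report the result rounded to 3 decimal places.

3.866

E[X] = -36/13, E[X²] = 294/13
Var(X) = E[X²] − (E[X])² = 294/13 − 1296/169 = 2526/169
SD(X) = √(2526/169) ≈ 3.866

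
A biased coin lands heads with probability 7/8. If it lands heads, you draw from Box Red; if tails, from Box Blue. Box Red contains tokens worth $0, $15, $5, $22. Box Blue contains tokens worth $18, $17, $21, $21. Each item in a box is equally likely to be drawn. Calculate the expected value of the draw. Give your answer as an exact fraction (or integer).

E[X | Box Red] = (0 + 15 + 5 + 22)/4 = 21/2
E[X | Box Blue] = (18 + 17 + 21 + 21)/4 = 77/4
E[X] = (7/8)·21/2 + (1/8)·77/4 = 371/32

371/32 dollars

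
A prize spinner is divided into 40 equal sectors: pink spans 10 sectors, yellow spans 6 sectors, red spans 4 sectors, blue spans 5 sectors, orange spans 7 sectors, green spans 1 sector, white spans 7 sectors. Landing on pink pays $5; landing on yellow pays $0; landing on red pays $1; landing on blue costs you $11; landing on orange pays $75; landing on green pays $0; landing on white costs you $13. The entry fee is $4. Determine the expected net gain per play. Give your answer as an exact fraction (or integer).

E[payout] = (10/40)·5 + (6/40)·0 + (4/40)·1 + (5/40)·(-11) + (7/40)·75 + (1/40)·0 + (7/40)·(-13) = 433/40
Expected profit = 433/40 − 4 = 273/40

273/40 dollars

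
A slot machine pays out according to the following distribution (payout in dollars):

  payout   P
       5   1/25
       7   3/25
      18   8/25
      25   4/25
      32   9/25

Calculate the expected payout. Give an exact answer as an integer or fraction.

E[X] = (1/25)·5 + (3/25)·7 + (8/25)·18 + (4/25)·25 + (9/25)·32
     = 558/25

558/25 dollars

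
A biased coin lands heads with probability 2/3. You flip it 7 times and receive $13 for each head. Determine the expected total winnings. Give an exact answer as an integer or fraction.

182/3 dollars

E[#heads] = 7·2/3 = 14/3 (linearity over flips).
E[winnings] = 13·14/3 = 182/3.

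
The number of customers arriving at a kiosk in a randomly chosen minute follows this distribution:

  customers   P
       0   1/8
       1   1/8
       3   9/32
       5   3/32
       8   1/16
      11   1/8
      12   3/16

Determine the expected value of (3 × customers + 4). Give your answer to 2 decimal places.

20.69

E[3x+4] = (1/8)·4 + (1/8)·7 + (9/32)·13 + (3/32)·19 + (1/16)·28 + (1/8)·37 + (3/16)·40
     = 331/16 ≈ 20.69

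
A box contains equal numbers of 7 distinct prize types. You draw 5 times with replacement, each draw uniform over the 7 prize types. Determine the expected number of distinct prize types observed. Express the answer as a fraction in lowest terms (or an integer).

9031/2401

Let Xⱼ=1 if type j appears at least once. P(Xⱼ=1) = 1 − ((7−1)/7)^5 = 9031/16807.
E[#distinct] = 7·9031/16807 = 9031/2401.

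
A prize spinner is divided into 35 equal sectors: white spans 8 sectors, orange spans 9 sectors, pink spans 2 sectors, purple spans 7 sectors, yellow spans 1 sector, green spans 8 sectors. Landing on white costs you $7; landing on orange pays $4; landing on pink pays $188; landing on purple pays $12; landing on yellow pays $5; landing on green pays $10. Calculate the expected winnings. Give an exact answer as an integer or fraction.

E[payout] = (8/35)·(-7) + (9/35)·4 + (2/35)·188 + (7/35)·12 + (1/35)·5 + (8/35)·10 = 15

$15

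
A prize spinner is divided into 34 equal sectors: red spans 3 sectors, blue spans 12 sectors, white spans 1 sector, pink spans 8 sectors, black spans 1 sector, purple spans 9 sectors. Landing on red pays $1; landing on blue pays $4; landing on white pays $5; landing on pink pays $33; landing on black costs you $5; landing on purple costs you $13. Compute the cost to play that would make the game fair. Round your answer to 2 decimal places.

E[payout] = (3/34)·1 + (12/34)·4 + (1/34)·5 + (8/34)·33 + (1/34)·(-5) + (9/34)·(-13) = 99/17
Fair fee = E[payout] = 99/17 ≈ $5.82

$5.82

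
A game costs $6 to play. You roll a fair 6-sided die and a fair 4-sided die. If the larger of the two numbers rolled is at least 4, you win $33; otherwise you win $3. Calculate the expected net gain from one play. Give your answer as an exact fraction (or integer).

E[payout] = (3/8)·3 + (5/8)·33 = 87/4
Expected profit = 87/4 − 6 = 63/4

63/4 dollars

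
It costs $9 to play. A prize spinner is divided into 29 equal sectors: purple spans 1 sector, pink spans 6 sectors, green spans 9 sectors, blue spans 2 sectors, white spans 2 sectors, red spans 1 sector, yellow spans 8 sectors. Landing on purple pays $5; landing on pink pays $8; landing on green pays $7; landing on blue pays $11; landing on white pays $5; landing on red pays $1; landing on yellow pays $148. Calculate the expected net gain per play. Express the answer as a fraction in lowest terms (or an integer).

1072/29 dollars

E[payout] = (1/29)·5 + (6/29)·8 + (9/29)·7 + (2/29)·11 + (2/29)·5 + (1/29)·1 + (8/29)·148 = 1333/29
Expected profit = 1333/29 − 9 = 1072/29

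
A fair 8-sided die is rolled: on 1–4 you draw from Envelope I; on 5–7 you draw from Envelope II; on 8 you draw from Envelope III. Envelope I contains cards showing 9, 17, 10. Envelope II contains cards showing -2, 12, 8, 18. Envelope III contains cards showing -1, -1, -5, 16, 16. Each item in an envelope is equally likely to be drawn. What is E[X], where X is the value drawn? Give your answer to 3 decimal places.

10.000

E[X | Envelope I] = (9 + 17 + 10)/3 = 12
E[X | Envelope II] = (-2 + 12 + 8 + 18)/4 = 9
E[X | Envelope III] = (-1 − 1 − 5 + 16 + 16)/5 = 5
E[X] = (1/2)·12 + (3/8)·9 + (1/8)·5 = 10 ≈ 10.000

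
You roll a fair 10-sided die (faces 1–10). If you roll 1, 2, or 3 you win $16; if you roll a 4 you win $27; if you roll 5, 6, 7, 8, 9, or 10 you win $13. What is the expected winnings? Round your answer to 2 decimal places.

$15.30

E[payout] = (3/5)·13 + (3/10)·16 + (1/10)·27 = 153/10
≈ $15.30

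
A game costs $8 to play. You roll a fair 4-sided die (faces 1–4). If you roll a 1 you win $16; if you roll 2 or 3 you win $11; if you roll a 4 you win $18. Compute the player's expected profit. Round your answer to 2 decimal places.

E[payout] = (1/2)·11 + (1/4)·16 + (1/4)·18 = 14
Expected profit = 14 − 8 = 6 ≈ $6.00

$6.00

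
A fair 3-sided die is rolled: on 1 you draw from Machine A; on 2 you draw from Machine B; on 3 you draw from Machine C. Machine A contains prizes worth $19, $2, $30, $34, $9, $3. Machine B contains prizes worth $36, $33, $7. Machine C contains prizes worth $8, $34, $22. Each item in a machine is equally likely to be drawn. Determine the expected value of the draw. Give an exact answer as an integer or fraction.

E[X | Machine A] = (19 + 2 + 30 + 34 + 9 + 3)/6 = 97/6
E[X | Machine B] = (36 + 33 + 7)/3 = 76/3
E[X | Machine C] = (8 + 34 + 22)/3 = 64/3
E[X] = (1/3)·97/6 + (1/3)·76/3 + (1/3)·64/3 = 377/18

377/18 dollars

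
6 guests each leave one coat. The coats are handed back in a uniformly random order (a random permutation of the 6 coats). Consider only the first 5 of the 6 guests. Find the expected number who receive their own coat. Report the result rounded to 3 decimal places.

0.833

Let Xᵢ = 1 if person i gets their own coat. For each i, P(Xᵢ=1) = 1/6.
By linearity of expectation, E[X₁+…+X_5] = 5·(1/6) = 5/6.
≈ 0.833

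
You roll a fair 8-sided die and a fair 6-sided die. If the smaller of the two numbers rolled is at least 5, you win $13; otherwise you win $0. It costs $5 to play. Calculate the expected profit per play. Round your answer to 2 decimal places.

-$2.83

E[payout] = (5/6)·0 + (1/6)·13 = 13/6
Expected profit = 13/6 − 5 = -17/6 ≈ -$2.83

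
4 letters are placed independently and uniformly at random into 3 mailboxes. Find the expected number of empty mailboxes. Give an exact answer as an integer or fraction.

16/27

Let Xⱼ=1 if mailbox j is empty. P(Xⱼ=1) = ((3-1)/3)^4 = 16/81.
By linearity, E[#empty] = 3·16/81 = 16/27.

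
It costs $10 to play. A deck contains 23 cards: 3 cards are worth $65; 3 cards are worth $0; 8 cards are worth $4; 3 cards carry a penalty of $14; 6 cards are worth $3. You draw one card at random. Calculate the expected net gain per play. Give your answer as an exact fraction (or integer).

E[payout] = (3/23)·65 + (3/23)·0 + (8/23)·4 + (3/23)·(-14) + (6/23)·3 = 203/23
Expected profit = 203/23 − 10 = -27/23

-27/23 dollars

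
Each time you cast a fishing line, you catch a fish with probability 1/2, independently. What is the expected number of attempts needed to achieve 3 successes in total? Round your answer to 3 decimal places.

6.000

By linearity (sum of 3 independent geometric waits), E[trials] = 3/p = 3/(1/2) = 6.
≈ 6.000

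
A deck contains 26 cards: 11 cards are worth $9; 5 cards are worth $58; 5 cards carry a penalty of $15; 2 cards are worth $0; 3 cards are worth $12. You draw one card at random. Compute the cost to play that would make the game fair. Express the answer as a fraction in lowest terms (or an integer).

175/13 dollars

E[payout] = (11/26)·9 + (5/26)·58 + (5/26)·(-15) + (2/26)·0 + (3/26)·12 = 175/13
Fair fee = E[payout] = 175/13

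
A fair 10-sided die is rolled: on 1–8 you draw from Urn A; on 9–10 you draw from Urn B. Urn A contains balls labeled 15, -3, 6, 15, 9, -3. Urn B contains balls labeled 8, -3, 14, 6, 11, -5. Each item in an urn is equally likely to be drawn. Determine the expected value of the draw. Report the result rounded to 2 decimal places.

E[X | Urn A] = (15 − 3 + 6 + 15 + 9 − 3)/6 = 13/2
E[X | Urn B] = (8 − 3 + 14 + 6 + 11 − 5)/6 = 31/6
E[X] = (4/5)·13/2 + (1/5)·31/6 = 187/30 ≈ 6.23

6.23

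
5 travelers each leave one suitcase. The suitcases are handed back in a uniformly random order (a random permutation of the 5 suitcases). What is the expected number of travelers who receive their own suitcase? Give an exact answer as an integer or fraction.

Let Xᵢ = 1 if person i gets their own suitcase. For each i, P(Xᵢ=1) = 1/5.
By linearity of expectation, E[X₁+…+X_5] = 5·(1/5) = 1.

1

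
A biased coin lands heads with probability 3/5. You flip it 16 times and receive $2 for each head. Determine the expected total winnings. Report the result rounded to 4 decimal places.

$19.2000

E[#heads] = 16·3/5 = 48/5 (linearity over flips).
E[winnings] = 2·48/5 = 96/5.
≈ 19.2000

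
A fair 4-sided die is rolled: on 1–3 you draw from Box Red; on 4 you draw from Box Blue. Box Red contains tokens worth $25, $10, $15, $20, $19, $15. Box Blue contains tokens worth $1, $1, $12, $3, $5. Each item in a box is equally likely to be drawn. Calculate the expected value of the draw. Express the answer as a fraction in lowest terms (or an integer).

E[X | Box Red] = (25 + 10 + 15 + 20 + 19 + 15)/6 = 52/3
E[X | Box Blue] = (1 + 1 + 12 + 3 + 5)/5 = 22/5
E[X] = (3/4)·52/3 + (1/4)·22/5 = 141/10

141/10 dollars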